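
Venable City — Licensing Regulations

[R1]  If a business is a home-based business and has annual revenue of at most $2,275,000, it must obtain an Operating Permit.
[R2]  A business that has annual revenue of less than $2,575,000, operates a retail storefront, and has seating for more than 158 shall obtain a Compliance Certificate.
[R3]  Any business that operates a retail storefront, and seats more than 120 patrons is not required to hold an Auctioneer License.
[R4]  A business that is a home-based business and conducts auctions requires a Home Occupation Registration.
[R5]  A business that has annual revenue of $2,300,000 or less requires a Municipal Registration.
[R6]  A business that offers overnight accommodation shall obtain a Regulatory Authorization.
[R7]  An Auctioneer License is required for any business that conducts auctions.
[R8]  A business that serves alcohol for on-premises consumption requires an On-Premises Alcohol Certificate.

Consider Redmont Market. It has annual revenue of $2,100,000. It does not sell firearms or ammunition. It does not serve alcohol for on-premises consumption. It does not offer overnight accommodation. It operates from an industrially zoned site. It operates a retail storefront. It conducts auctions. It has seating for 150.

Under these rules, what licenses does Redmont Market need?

Municipal Registration

[R1] operates from an industrially zoned site (not: is a home-based business); revenue $2,100,000 ≤ $2,275,000 → Operating Permit not required.
[R2] revenue $2,100,000 < $2,575,000; operates a retail storefront; seating 150 ≤ 158 → Compliance Certificate not required.
[R3] operates a retail storefront; seating 150 > 120 → exempt from Auctioneer License.
[R4] operates from an industrially zoned site (not: is a home-based business); conducts auctions → Home Occupation Registration not required.
[R5] revenue $2,100,000 ≤ $2,300,000 → Municipal Registration required.
[R6] does not offer overnight accommodation → Regulatory Authorization not required.
[R7] conducts auctions → Auctioneer License required.
[R8] does not serve alcohol for on-premises consumption → On-Premises Alcohol Certificate not required.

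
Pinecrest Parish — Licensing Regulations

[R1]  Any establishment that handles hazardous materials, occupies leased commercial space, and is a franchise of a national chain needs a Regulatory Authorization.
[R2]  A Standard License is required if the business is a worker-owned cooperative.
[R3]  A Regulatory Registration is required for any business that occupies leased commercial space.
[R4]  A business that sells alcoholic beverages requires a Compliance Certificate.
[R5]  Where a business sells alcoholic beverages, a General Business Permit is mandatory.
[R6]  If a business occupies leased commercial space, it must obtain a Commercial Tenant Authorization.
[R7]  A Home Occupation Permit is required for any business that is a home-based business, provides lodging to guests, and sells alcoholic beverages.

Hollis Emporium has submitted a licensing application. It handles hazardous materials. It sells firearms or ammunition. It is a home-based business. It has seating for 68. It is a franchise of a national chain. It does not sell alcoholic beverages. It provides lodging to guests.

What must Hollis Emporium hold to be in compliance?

None

[R1] handles hazardous materials; is a home-based business (not: occupies leased commercial space); is a franchise of a national chain → Regulatory Authorization not required.
[R2] is a franchise of a national chain (not: is a worker-owned cooperative) → Standard License not required.
[R3] is a home-based business (not: occupies leased commercial space) → Regulatory Registration not required.
[R4] does not sell alcoholic beverages → Compliance Certificate not required.
[R5] does not sell alcoholic beverages → General Business Permit not required.
[R6] is a home-based business (not: occupies leased commercial space) → Commercial Tenant Authorization not required.
[R7] is a home-based business; provides lodging to guests; does not sell alcoholic beverages → Home Occupation Permit not required.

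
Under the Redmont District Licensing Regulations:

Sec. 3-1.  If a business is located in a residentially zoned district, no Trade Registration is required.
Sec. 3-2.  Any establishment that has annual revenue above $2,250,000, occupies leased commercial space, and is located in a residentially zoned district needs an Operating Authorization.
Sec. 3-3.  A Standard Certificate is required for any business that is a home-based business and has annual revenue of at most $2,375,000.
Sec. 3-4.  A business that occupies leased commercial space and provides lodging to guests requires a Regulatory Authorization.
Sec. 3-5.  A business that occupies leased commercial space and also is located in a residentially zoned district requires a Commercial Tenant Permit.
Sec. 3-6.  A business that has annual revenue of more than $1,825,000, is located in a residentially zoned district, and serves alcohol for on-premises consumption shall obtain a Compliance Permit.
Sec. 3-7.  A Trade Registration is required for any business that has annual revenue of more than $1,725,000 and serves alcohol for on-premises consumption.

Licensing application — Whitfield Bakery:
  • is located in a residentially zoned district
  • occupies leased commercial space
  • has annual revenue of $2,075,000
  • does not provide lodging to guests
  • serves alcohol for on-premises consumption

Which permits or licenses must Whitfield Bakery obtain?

Sec. 3-1. is located in a residentially zoned district → exempt from Trade Registration.
Sec. 3-2. revenue $2,075,000 ≤ $2,250,000; occupies leased commercial space; is located in a residentially zoned district → Operating Authorization not required.
Sec. 3-3. occupies leased commercial space (not: is a home-based business); revenue $2,075,000 ≤ $2,375,000 → Standard Certificate not required.
Sec. 3-4. occupies leased commercial space; does not provide lodging to guests → Regulatory Authorization not required.
Sec. 3-5. occupies leased commercial space; is located in a residentially zoned district → Commercial Tenant Permit required.
Sec. 3-6. revenue $2,075,000 > $1,825,000; is located in a residentially zoned district; serves alcohol for on-premises consumption → Compliance Permit required.
Sec. 3-7. revenue $2,075,000 > $1,725,000; serves alcohol for on-premises consumption → Trade Registration required.

Commercial Tenant Permit, Compliance Permit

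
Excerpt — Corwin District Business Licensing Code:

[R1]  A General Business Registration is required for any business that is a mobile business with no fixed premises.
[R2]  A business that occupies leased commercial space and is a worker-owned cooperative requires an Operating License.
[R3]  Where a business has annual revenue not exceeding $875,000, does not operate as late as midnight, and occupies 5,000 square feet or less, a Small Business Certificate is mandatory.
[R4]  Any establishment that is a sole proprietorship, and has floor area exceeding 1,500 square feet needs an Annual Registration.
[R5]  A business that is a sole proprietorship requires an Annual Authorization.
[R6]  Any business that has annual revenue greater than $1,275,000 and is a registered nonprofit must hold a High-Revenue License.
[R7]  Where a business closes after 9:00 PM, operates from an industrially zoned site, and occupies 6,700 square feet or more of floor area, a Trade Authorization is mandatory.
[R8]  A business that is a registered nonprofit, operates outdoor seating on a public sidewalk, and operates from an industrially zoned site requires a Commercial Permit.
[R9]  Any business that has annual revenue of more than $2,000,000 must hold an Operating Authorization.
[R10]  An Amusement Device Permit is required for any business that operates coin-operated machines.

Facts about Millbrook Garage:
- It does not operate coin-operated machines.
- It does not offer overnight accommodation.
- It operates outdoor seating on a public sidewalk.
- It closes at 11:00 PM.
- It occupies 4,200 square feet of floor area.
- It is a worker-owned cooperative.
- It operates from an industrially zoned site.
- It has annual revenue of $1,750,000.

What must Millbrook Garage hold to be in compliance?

None

[R1] operates from an industrially zoned site (not: is a mobile business with no fixed premises) → General Business Registration not required.
[R2] operates from an industrially zoned site (not: occupies leased commercial space); is a worker-owned cooperative → Operating License not required.
[R3] revenue $1,750,000 > $875,000; closes 11:00 PM, at/before midnight; floor area 4,200 square feet ≤ 5,000 square feet → Small Business Certificate not required.
[R4] is a worker-owned cooperative (not: is a sole proprietorship); floor area 4,200 square feet > 1,500 square feet → Annual Registration not required.
[R5] is a worker-owned cooperative (not: is a sole proprietorship) → Annual Authorization not required.
[R6] revenue $1,750,000 > $1,275,000; is a worker-owned cooperative (not: is a registered nonprofit) → High-Revenue License not required.
[R7] closes 11:00 PM, after 9:00 PM; operates from an industrially zoned site; floor area 4,200 square feet < 6,700 square feet → Trade Authorization not required.
[R8] is a worker-owned cooperative (not: is a registered nonprofit); operates outdoor seating on a public sidewalk; operates from an industrially zoned site → Commercial Permit not required.
[R9] revenue $1,750,000 ≤ $2,000,000 → Operating Authorization not required.
[R10] does not operate coin-operated machines → Amusement Device Permit not required.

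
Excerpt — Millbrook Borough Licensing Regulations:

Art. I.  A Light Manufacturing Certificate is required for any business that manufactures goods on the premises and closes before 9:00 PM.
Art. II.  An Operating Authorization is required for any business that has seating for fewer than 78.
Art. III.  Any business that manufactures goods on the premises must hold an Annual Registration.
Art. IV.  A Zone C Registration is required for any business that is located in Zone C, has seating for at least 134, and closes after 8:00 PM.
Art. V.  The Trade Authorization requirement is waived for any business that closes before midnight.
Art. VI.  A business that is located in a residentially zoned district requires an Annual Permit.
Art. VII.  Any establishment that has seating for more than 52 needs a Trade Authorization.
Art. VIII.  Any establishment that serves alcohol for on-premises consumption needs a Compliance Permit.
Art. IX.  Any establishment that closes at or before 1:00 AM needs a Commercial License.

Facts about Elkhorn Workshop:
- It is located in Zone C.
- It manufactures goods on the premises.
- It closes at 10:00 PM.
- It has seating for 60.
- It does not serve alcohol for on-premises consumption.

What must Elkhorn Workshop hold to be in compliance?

Art. I. manufactures goods on the premises; closes 10:00 PM, after 9:00 PM → Light Manufacturing Certificate not required.
Art. II. seating 60 < 78 → Operating Authorization required.
Art. III. manufactures goods on the premises → Annual Registration required.
Art. IV. is located in Zone C; seating 60 < 134; closes 10:00 PM, after 8:00 PM → Zone C Registration not required.
Art. V. closes 10:00 PM, at/before midnight → exempt from Trade Authorization.
Art. VI. is located in Zone C (not: is located in a residentially zoned district) → Annual Permit not required.
Art. VII. seating 60 > 52 → Trade Authorization required.
Art. VIII. does not serve alcohol for on-premises consumption → Compliance Permit not required.
Art. IX. closes 10:00 PM, at/before 1:00 AM → Commercial License required.

Annual Registration, Commercial License, Operating Authorization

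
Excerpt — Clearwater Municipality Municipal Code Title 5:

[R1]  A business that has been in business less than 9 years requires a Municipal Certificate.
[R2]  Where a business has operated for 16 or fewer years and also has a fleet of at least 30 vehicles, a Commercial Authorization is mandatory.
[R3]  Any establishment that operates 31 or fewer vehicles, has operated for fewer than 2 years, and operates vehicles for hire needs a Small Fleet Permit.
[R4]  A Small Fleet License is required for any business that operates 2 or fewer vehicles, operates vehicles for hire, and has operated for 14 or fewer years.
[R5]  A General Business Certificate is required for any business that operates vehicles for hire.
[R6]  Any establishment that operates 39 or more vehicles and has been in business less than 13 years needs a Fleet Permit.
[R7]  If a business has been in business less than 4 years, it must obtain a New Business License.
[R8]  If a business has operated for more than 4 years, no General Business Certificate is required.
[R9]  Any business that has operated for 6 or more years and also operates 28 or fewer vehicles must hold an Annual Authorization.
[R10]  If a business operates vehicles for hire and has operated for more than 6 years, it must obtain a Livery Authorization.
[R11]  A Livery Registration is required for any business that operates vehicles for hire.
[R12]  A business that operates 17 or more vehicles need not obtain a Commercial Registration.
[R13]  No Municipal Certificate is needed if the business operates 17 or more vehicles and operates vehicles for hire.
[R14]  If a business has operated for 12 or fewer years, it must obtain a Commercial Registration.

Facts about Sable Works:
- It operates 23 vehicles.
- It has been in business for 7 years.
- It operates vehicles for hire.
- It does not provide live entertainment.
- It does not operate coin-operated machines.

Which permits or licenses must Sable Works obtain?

[R1] years in business 7 < 9 → Municipal Certificate required.
[R2] years in business 7 ≤ 16; vehicles 23 < 30 → Commercial Authorization not required.
[R3] vehicles 23 ≤ 31; years in business 7 ≥ 2; operates vehicles for hire → Small Fleet Permit not required.
[R4] vehicles 23 > 2; operates vehicles for hire; years in business 7 ≤ 14 → Small Fleet License not required.
[R5] operates vehicles for hire → General Business Certificate required.
[R6] vehicles 23 < 39; years in business 7 < 13 → Fleet Permit not required.
[R7] years in business 7 ≥ 4 → New Business License not required.
[R8] years in business 7 > 4 → exempt from General Business Certificate.
[R9] years in business 7 ≥ 6; vehicles 23 ≤ 28 → Annual Authorization required.
[R10] operates vehicles for hire; years in business 7 > 6 → Livery Authorization required.
[R11] operates vehicles for hire → Livery Registration required.
[R12] vehicles 23 ≥ 17 → exempt from Commercial Registration.
[R13] vehicles 23 ≥ 17; operates vehicles for hire → exempt from Municipal Certificate.
[R14] years in business 7 ≤ 12 → Commercial Registration required.

Annual Authorization, Livery Authorization, Livery Registration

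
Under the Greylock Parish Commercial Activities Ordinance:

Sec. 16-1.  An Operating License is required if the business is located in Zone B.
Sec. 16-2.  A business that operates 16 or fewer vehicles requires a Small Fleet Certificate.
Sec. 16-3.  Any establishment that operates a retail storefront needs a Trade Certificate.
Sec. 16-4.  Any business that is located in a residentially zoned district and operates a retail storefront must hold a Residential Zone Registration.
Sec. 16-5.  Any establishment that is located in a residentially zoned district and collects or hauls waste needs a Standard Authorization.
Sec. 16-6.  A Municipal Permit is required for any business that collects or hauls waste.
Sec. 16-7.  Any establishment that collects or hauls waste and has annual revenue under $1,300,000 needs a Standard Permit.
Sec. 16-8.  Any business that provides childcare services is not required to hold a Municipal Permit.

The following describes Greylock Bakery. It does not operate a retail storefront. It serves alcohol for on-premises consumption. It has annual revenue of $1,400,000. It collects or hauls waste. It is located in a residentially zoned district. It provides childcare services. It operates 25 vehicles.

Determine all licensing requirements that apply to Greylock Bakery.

Standard Authorization

Sec. 16-1. is located in a residentially zoned district (not: is located in Zone B) → Operating License not required.
Sec. 16-2. vehicles 25 > 16 → Small Fleet Certificate not required.
Sec. 16-3. does not operate a retail storefront → Trade Certificate not required.
Sec. 16-4. is located in a residentially zoned district; does not operate a retail storefront → Residential Zone Registration not required.
Sec. 16-5. is located in a residentially zoned district; collects or hauls waste → Standard Authorization required.
Sec. 16-6. collects or hauls waste → Municipal Permit required.
Sec. 16-7. collects or hauls waste; revenue $1,400,000 ≥ $1,300,000 → Standard Permit not required.
Sec. 16-8. provides childcare services → exempt from Municipal Permit.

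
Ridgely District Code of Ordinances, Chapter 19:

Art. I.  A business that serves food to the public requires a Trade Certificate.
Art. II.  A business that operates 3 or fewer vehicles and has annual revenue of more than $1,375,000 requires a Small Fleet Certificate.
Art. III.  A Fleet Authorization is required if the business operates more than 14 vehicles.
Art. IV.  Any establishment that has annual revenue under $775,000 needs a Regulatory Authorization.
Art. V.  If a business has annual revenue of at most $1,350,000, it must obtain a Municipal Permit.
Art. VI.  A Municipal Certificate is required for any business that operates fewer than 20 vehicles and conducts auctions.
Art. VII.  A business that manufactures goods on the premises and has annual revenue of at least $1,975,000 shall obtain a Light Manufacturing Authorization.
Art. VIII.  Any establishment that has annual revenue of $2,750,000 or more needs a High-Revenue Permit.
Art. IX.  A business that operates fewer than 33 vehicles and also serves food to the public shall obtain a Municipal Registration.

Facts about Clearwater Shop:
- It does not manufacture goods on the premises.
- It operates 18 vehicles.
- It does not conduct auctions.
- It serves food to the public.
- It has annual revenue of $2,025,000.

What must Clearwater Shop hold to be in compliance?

Art. I. serves food to the public → Trade Certificate required.
Art. II. vehicles 18 > 3; revenue $2,025,000 > $1,375,000 → Small Fleet Certificate not required.
Art. III. vehicles 18 > 14 → Fleet Authorization required.
Art. IV. revenue $2,025,000 ≥ $775,000 → Regulatory Authorization not required.
Art. V. revenue $2,025,000 > $1,350,000 → Municipal Permit not required.
Art. VI. vehicles 18 < 20; does not conduct auctions → Municipal Certificate not required.
Art. VII. does not manufacture goods on the premises; revenue $2,025,000 ≥ $1,975,000 → Light Manufacturing Authorization not required.
Art. VIII. revenue $2,025,000 < $2,750,000 → High-Revenue Permit not required.
Art. IX. vehicles 18 < 33; serves food to the public → Municipal Registration required.

Fleet Authorization, Municipal Registration, Trade Certificate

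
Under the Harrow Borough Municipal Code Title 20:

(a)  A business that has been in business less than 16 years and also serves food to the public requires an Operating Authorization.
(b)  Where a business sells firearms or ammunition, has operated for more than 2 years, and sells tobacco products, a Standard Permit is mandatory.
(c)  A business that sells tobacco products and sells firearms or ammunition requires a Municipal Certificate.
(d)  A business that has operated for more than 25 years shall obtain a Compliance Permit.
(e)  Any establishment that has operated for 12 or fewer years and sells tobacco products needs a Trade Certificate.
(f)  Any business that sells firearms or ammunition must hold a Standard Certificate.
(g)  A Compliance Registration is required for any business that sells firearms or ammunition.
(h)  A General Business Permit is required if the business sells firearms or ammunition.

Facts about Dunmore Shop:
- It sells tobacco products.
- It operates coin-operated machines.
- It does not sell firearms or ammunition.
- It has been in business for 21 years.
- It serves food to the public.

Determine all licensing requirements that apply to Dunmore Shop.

(a) years in business 21 ≥ 16; serves food to the public → Operating Authorization not required.
(b) does not sell firearms or ammunition; years in business 21 > 2; sells tobacco products → Standard Permit not required.
(c) sells tobacco products; does not sell firearms or ammunition → Municipal Certificate not required.
(d) years in business 21 ≤ 25 → Compliance Permit not required.
(e) years in business 21 > 12; sells tobacco products → Trade Certificate not required.
(f) does not sell firearms or ammunition → Standard Certificate not required.
(g) does not sell firearms or ammunition → Compliance Registration not required.
(h) does not sell firearms or ammunition → General Business Permit not required.

None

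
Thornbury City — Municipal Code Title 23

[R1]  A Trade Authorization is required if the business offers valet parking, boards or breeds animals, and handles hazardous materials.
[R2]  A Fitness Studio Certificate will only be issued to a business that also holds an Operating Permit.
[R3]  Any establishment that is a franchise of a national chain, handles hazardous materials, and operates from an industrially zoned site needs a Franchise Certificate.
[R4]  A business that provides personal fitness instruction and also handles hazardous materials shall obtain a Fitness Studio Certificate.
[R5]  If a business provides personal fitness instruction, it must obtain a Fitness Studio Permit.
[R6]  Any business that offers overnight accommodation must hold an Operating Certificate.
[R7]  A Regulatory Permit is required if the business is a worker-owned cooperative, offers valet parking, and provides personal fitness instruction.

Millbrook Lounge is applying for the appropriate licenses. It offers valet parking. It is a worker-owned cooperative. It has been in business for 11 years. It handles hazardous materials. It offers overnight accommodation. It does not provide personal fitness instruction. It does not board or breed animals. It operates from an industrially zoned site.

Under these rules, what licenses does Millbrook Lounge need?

Operating Certificate

[R1] offers valet parking; does not board or breed animals; handles hazardous materials → Trade Authorization not required.
[R2] Fitness Studio Certificate is not required → no effect.
[R3] is a worker-owned cooperative (not: is a franchise of a national chain); handles hazardous materials; operates from an industrially zoned site → Franchise Certificate not required.
[R4] does not provide personal fitness instruction; handles hazardous materials → Fitness Studio Certificate not required.
[R5] does not provide personal fitness instruction → Fitness Studio Permit not required.
[R6] offers overnight accommodation → Operating Certificate required.
[R7] is a worker-owned cooperative; offers valet parking; does not provide personal fitness instruction → Regulatory Permit not required.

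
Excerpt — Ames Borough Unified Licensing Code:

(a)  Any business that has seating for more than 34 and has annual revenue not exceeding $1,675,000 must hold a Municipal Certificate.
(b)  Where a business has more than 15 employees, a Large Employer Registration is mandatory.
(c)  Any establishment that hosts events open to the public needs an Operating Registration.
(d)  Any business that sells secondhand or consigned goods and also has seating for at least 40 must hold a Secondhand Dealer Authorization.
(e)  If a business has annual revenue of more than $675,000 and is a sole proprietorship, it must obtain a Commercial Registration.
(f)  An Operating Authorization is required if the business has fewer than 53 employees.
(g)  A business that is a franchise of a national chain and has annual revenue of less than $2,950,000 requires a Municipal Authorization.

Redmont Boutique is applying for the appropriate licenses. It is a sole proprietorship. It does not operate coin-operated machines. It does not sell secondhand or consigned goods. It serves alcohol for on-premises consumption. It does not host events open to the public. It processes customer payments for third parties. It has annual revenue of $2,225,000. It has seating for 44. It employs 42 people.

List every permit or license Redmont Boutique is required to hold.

Commercial Registration, Large Employer Registration, Operating Authorization

(a) seating 44 > 34; revenue $2,225,000 > $1,675,000 → Municipal Certificate not required.
(b) employees 42 > 15 → Large Employer Registration required.
(c) does not host events open to the public → Operating Registration not required.
(d) does not sell secondhand or consigned goods; seating 44 ≥ 40 → Secondhand Dealer Authorization not required.
(e) revenue $2,225,000 > $675,000; is a sole proprietorship → Commercial Registration required.
(f) employees 42 < 53 → Operating Authorization required.
(g) is a sole proprietorship (not: is a franchise of a national chain); revenue $2,225,000 < $2,950,000 → Municipal Authorization not required.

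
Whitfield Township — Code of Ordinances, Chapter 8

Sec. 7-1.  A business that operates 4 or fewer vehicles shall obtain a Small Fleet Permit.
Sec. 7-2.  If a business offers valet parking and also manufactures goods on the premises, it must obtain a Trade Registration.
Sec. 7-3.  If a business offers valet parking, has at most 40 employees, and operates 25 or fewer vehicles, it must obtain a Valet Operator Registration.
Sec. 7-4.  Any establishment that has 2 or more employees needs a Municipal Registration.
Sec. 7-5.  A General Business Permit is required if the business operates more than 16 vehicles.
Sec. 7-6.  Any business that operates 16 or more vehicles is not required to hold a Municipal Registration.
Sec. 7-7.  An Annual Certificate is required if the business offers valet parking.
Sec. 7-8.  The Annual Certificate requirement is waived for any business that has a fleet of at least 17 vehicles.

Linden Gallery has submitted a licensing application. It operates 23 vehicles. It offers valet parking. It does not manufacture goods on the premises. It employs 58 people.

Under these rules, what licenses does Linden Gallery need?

Sec. 7-1. vehicles 23 > 4 → Small Fleet Permit not required.
Sec. 7-2. offers valet parking; does not manufacture goods on the premises → Trade Registration not required.
Sec. 7-3. offers valet parking; employees 58 > 40; vehicles 23 ≤ 25 → Valet Operator Registration not required.
Sec. 7-4. employees 58 ≥ 2 → Municipal Registration required.
Sec. 7-5. vehicles 23 > 16 → General Business Permit required.
Sec. 7-6. vehicles 23 ≥ 16 → exempt from Municipal Registration.
Sec. 7-7. offers valet parking → Annual Certificate required.
Sec. 7-8. vehicles 23 ≥ 17 → exempt from Annual Certificate.

General Business Permit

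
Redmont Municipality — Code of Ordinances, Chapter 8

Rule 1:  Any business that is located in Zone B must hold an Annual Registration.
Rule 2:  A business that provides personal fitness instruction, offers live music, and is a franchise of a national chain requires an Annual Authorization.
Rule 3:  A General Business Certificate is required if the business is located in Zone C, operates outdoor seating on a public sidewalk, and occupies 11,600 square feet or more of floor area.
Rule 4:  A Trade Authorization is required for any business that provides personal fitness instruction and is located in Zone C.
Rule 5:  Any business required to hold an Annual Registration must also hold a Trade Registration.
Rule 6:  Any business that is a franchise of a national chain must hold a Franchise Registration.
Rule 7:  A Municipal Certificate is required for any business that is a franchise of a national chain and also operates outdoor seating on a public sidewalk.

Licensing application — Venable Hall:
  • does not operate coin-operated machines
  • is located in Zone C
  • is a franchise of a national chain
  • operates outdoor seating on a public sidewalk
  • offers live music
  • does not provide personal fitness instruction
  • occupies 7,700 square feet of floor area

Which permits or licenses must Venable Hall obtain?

Rule 1: is located in Zone C (not: is located in Zone B) → Annual Registration not required.
Rule 2: does not provide personal fitness instruction; offers live music; is a franchise of a national chain → Annual Authorization not required.
Rule 3: is located in Zone C; operates outdoor seating on a public sidewalk; floor area 7,700 square feet < 11,600 square feet → General Business Certificate not required.
Rule 4: does not provide personal fitness instruction; is located in Zone C → Trade Authorization not required.
Rule 5: Annual Registration is not required → no effect.
Rule 6: is a franchise of a national chain → Franchise Registration required.
Rule 7: is a franchise of a national chain; operates outdoor seating on a public sidewalk → Municipal Certificate required.

Franchise Registration, Municipal Certificate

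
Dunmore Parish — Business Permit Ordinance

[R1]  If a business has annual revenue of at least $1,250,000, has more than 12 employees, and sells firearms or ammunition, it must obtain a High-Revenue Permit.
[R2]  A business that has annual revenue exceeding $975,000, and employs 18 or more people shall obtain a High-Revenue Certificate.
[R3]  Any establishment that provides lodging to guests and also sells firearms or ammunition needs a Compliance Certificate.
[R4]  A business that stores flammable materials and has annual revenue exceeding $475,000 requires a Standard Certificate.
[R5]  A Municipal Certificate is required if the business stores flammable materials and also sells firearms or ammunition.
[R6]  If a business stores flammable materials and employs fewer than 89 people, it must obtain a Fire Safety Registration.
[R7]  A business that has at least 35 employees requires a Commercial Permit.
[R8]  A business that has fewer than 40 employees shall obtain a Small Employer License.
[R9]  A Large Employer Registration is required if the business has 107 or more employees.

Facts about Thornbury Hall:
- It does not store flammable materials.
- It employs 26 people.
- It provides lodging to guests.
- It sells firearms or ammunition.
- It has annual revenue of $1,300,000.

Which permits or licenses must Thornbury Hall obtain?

[R1] revenue $1,300,000 ≥ $1,250,000; employees 26 > 12; sells firearms or ammunition → High-Revenue Permit required.
[R2] revenue $1,300,000 > $975,000; employees 26 ≥ 18 → High-Revenue Certificate required.
[R3] provides lodging to guests; sells firearms or ammunition → Compliance Certificate required.
[R4] does not store flammable materials; revenue $1,300,000 > $475,000 → Standard Certificate not required.
[R5] does not store flammable materials; sells firearms or ammunition → Municipal Certificate not required.
[R6] does not store flammable materials; employees 26 < 89 → Fire Safety Registration not required.
[R7] employees 26 < 35 → Commercial Permit not required.
[R8] employees 26 < 40 → Small Employer License required.
[R9] employees 26 < 107 → Large Employer Registration not required.

Compliance Certificate, High-Revenue Certificate, High-Revenue Permit, Small Employer License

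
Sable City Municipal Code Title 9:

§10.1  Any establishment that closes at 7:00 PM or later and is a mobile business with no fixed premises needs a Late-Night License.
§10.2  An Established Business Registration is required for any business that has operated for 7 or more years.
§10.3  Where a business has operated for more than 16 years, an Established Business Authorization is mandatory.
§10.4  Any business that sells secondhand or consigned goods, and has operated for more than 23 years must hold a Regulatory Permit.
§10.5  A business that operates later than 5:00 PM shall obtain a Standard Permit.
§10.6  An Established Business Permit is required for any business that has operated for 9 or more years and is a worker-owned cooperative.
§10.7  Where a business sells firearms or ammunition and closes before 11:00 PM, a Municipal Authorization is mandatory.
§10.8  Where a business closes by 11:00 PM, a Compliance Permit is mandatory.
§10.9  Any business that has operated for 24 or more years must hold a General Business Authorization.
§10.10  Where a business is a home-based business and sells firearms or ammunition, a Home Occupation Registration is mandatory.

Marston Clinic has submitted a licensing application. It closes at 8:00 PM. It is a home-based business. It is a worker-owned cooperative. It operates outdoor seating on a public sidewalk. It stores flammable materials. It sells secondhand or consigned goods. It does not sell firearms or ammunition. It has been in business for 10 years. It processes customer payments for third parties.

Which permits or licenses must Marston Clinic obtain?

§10.1 closes 8:00 PM, after 7:00 PM; is a home-based business (not: is a mobile business with no fixed premises) → Late-Night License not required.
§10.2 years in business 10 ≥ 7 → Established Business Registration required.
§10.3 years in business 10 ≤ 16 → Established Business Authorization not required.
§10.4 sells secondhand or consigned goods; years in business 10 ≤ 23 → Regulatory Permit not required.
§10.5 closes 8:00 PM, after 5:00 PM → Standard Permit required.
§10.6 years in business 10 ≥ 9; is a worker-owned cooperative → Established Business Permit required.
§10.7 does not sell firearms or ammunition; closes 8:00 PM, at/before 11:00 PM → Municipal Authorization not required.
§10.8 closes 8:00 PM, at/before 11:00 PM → Compliance Permit required.
§10.9 years in business 10 < 24 → General Business Authorization not required.
§10.10 is a home-based business; does not sell firearms or ammunition → Home Occupation Registration not required.

Compliance Permit, Established Business Permit, Established Business Registration, Standard Permit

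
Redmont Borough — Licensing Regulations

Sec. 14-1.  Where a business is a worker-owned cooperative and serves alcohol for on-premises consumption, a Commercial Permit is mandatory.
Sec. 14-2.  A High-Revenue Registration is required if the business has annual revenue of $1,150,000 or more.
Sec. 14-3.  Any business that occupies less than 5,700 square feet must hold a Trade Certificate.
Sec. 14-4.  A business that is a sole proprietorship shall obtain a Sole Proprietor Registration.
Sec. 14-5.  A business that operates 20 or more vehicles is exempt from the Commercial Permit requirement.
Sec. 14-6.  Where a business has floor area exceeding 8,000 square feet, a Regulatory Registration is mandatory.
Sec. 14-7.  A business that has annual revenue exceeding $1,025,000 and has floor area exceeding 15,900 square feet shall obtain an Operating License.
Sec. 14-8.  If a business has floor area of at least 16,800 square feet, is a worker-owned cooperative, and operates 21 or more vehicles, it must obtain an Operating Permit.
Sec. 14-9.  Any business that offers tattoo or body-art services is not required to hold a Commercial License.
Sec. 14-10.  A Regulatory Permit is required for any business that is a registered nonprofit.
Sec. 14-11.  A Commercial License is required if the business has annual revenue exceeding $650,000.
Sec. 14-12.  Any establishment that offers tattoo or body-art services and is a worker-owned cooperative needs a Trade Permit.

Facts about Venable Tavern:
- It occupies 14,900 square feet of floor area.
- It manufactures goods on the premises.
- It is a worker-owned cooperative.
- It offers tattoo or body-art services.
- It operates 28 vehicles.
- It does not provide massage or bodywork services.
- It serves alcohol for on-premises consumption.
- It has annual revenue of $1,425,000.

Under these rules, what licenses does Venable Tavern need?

Sec. 14-1. is a worker-owned cooperative; serves alcohol for on-premises consumption → Commercial Permit required.
Sec. 14-2. revenue $1,425,000 ≥ $1,150,000 → High-Revenue Registration required.
Sec. 14-3. floor area 14,900 square feet ≥ 5,700 square feet → Trade Certificate not required.
Sec. 14-4. is a worker-owned cooperative (not: is a sole proprietorship) → Sole Proprietor Registration not required.
Sec. 14-5. vehicles 28 ≥ 20 → exempt from Commercial Permit.
Sec. 14-6. floor area 14,900 square feet > 8,000 square feet → Regulatory Registration required.
Sec. 14-7. revenue $1,425,000 > $1,025,000; floor area 14,900 square feet ≤ 15,900 square feet → Operating License not required.
Sec. 14-8. floor area 14,900 square feet < 16,800 square feet; is a worker-owned cooperative; vehicles 28 ≥ 21 → Operating Permit not required.
Sec. 14-9. offers tattoo or body-art services → exempt from Commercial License.
Sec. 14-10. is a worker-owned cooperative (not: is a registered nonprofit) → Regulatory Permit not required.
Sec. 14-11. revenue $1,425,000 > $650,000 → Commercial License required.
Sec. 14-12. offers tattoo or body-art services; is a worker-owned cooperative → Trade Permit required.

High-Revenue Registration, Regulatory Registration, Trade Permit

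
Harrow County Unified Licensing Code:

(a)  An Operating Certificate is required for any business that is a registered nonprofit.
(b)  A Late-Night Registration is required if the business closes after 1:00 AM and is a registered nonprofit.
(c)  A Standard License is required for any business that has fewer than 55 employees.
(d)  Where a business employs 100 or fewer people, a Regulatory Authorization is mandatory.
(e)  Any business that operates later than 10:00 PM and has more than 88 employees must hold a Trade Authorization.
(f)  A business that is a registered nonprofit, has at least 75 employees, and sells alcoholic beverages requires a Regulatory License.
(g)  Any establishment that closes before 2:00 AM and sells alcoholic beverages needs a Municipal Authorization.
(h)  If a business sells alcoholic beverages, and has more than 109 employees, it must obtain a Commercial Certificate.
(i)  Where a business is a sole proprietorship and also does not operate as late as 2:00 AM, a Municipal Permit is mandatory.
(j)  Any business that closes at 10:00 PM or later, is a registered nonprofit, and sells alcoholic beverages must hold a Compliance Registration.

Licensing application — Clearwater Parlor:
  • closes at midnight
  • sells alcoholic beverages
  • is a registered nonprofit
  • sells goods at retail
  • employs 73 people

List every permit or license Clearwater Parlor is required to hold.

(a) is a registered nonprofit → Operating Certificate required.
(b) closes midnight, at/before 1:00 AM; is a registered nonprofit → Late-Night Registration not required.
(c) employees 73 ≥ 55 → Standard License not required.
(d) employees 73 ≤ 100 → Regulatory Authorization required.
(e) closes midnight, after 10:00 PM; employees 73 ≤ 88 → Trade Authorization not required.
(f) is a registered nonprofit; employees 73 < 75; sells alcoholic beverages → Regulatory License not required.
(g) closes midnight, at/before 2:00 AM; sells alcoholic beverages → Municipal Authorization required.
(h) sells alcoholic beverages; employees 73 ≤ 109 → Commercial Certificate not required.
(i) is a registered nonprofit (not: is a sole proprietorship); closes midnight, at/before 2:00 AM → Municipal Permit not required.
(j) closes midnight, after 10:00 PM; is a registered nonprofit; sells alcoholic beverages → Compliance Registration required.

Compliance Registration, Municipal Authorization, Operating Certificate, Regulatory Authorization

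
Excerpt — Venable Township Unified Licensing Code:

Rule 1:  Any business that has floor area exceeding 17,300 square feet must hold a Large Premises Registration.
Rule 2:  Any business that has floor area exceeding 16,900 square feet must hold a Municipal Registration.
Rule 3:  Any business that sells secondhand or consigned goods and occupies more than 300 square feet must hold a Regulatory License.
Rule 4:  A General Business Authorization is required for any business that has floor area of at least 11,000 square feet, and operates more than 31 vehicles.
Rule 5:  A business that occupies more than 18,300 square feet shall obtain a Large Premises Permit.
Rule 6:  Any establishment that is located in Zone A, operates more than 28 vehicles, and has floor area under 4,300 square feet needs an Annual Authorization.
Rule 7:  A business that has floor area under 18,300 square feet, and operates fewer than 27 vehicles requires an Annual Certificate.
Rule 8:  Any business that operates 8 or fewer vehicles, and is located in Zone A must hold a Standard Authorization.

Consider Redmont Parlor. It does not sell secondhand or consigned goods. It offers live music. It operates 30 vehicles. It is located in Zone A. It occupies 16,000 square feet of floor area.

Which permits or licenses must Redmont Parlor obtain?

Rule 1: floor area 16,000 square feet ≤ 17,300 square feet → Large Premises Registration not required.
Rule 2: floor area 16,000 square feet ≤ 16,900 square feet → Municipal Registration not required.
Rule 3: does not sell secondhand or consigned goods; floor area 16,000 square feet > 300 square feet → Regulatory License not required.
Rule 4: floor area 16,000 square feet ≥ 11,000 square feet; vehicles 30 ≤ 31 → General Business Authorization not required.
Rule 5: floor area 16,000 square feet ≤ 18,300 square feet → Large Premises Permit not required.
Rule 6: is located in Zone A; vehicles 30 > 28; floor area 16,000 square feet ≥ 4,300 square feet → Annual Authorization not required.
Rule 7: floor area 16,000 square feet < 18,300 square feet; vehicles 30 ≥ 27 → Annual Certificate not required.
Rule 8: vehicles 30 > 8; is located in Zone A → Standard Authorization not required.

None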